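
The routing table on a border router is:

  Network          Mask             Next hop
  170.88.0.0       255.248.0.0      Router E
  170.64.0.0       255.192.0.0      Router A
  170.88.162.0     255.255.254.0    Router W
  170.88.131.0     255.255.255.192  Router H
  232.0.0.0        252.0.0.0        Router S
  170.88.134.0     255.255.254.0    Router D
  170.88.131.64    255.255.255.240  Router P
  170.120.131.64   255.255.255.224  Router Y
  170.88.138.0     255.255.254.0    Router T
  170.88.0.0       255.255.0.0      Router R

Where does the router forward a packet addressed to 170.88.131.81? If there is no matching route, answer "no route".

Router R

Routes whose prefix contains 170.88.131.81:
  170.64.0.0/10 (170.64.0.0 - 170.127.255.255) -> Router A
  170.88.0.0/13 (170.88.0.0 - 170.95.255.255) -> Router E
  170.88.0.0/16 (170.88.0.0 - 170.88.255.255) -> Router R
More-specific entries that do NOT match:
  170.88.131.64/28 (170.88.131.64 - 170.88.131.79) does not contain 170.88.131.81
  170.120.131.64/27 (170.120.131.64 - 170.120.131.95) does not contain 170.88.131.81
  170.88.131.0/26 (170.88.131.0 - 170.88.131.63) does not contain 170.88.131.81
  170.88.162.0/23 (170.88.162.0 - 170.88.163.255) does not contain 170.88.131.81
  170.88.134.0/23 (170.88.134.0 - 170.88.135.255) does not contain 170.88.131.81
  170.88.138.0/23 (170.88.138.0 - 170.88.139.255) does not contain 170.88.131.81
Longest matching prefix is /16 -> next hop Router R.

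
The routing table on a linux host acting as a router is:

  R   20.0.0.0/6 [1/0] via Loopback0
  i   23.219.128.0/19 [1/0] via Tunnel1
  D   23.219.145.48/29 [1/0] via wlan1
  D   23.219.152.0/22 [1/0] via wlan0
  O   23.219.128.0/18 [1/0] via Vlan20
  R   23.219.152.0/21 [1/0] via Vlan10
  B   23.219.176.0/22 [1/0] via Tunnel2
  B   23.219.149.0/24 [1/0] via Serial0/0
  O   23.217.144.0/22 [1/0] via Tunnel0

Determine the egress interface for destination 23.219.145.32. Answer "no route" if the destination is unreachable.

Tunnel1

Routes whose prefix contains 23.219.145.32:
  20.0.0.0/6 (20.0.0.0 - 23.255.255.255) -> Loopback0
  23.219.128.0/18 (23.219.128.0 - 23.219.191.255) -> Vlan20
  23.219.128.0/19 (23.219.128.0 - 23.219.159.255) -> Tunnel1
More-specific entries that do NOT match:
  23.219.145.48/29 (23.219.145.48 - 23.219.145.55) does not contain 23.219.145.32
  23.219.149.0/24 (23.219.149.0 - 23.219.149.255) does not contain 23.219.145.32
  23.219.152.0/22 (23.219.152.0 - 23.219.155.255) does not contain 23.219.145.32
  23.219.176.0/22 (23.219.176.0 - 23.219.179.255) does not contain 23.219.145.32
  23.217.144.0/22 (23.217.144.0 - 23.217.147.255) does not contain 23.219.145.32
  23.219.152.0/21 (23.219.152.0 - 23.219.159.255) does not contain 23.219.145.32
Longest matching prefix is /19 -> interface Tunnel1.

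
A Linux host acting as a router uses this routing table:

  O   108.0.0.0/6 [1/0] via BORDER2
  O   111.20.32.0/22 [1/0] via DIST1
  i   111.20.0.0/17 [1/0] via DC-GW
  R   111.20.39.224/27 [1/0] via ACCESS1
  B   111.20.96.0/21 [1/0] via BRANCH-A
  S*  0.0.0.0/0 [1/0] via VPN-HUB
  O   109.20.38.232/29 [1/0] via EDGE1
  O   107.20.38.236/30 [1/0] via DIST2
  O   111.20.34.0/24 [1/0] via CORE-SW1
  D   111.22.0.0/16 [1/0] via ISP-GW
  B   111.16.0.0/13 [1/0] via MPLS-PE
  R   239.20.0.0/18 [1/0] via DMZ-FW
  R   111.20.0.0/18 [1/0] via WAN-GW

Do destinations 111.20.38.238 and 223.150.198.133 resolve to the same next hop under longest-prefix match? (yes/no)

111.20.38.238: longest match 111.20.0.0/18 -> WAN-GW
223.150.198.133: longest match 0.0.0.0/0 -> VPN-HUB

no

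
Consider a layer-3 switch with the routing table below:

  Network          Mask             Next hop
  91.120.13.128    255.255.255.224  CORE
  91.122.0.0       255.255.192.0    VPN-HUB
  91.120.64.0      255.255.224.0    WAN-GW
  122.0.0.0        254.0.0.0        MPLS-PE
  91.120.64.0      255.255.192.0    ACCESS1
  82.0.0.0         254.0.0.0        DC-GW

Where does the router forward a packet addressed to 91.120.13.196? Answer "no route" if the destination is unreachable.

no route

No entry's prefix contains 91.120.13.196; there is no default route.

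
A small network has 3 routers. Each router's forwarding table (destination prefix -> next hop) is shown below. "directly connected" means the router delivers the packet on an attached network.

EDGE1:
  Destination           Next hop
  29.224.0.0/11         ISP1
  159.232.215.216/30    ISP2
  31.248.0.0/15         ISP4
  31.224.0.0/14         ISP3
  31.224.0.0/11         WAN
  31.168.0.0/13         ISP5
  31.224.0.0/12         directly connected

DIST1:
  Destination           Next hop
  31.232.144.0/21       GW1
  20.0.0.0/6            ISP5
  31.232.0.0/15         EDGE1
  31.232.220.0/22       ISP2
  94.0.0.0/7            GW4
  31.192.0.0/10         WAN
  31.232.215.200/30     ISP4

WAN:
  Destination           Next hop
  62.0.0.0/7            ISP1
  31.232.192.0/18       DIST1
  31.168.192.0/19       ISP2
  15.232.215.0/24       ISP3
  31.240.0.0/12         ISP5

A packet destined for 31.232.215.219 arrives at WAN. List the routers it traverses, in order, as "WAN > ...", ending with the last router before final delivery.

At WAN: longest match for 31.232.215.219 is 31.232.192.0/18 -> DIST1
At DIST1: longest match for 31.232.215.219 is 31.232.0.0/15 -> EDGE1
At EDGE1: longest match for 31.232.215.219 is 31.224.0.0/12 -> directly connected

WAN > DIST1 > EDGE1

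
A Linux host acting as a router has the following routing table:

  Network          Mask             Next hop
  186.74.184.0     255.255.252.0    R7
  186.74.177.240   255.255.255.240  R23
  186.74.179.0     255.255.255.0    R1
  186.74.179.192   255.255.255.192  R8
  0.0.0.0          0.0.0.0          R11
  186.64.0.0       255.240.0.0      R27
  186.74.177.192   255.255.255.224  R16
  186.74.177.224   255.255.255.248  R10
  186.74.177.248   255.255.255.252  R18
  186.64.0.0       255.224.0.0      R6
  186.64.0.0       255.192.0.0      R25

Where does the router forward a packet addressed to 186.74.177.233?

R27

Routes whose prefix contains 186.74.177.233:
  0.0.0.0/0 (default, matches everything) -> R11
  186.64.0.0/10 (186.64.0.0 - 186.127.255.255) -> R25
  186.64.0.0/11 (186.64.0.0 - 186.95.255.255) -> R6
  186.64.0.0/12 (186.64.0.0 - 186.79.255.255) -> R27
More-specific entries that do NOT match:
  186.74.177.248/30 (186.74.177.248 - 186.74.177.251) does not contain 186.74.177.233
  186.74.177.224/29 (186.74.177.224 - 186.74.177.231) does not contain 186.74.177.233
  186.74.177.240/28 (186.74.177.240 - 186.74.177.255) does not contain 186.74.177.233
  186.74.177.192/27 (186.74.177.192 - 186.74.177.223) does not contain 186.74.177.233
  186.74.179.192/26 (186.74.179.192 - 186.74.179.255) does not contain 186.74.177.233
  186.74.179.0/24 (186.74.179.0 - 186.74.179.255) does not contain 186.74.177.233
  186.74.184.0/22 (186.74.184.0 - 186.74.187.255) does not contain 186.74.177.233
Longest matching prefix is /12 -> next hop R27.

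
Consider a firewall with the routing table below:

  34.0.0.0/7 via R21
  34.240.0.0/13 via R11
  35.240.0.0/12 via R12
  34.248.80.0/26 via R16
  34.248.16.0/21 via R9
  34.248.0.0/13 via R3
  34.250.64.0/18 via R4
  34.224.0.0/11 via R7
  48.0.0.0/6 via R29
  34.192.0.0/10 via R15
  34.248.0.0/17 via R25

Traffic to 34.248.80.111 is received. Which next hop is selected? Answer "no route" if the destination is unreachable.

Routes whose prefix contains 34.248.80.111:
  34.0.0.0/7 (34.0.0.0 - 35.255.255.255) -> R21
  34.192.0.0/10 (34.192.0.0 - 34.255.255.255) -> R15
  34.224.0.0/11 (34.224.0.0 - 34.255.255.255) -> R7
  34.248.0.0/13 (34.248.0.0 - 34.255.255.255) -> R3
  34.248.0.0/17 (34.248.0.0 - 34.248.127.255) -> R25
More-specific entries that do NOT match:
  34.248.80.0/26 (34.248.80.0 - 34.248.80.63) does not contain 34.248.80.111
  34.248.16.0/21 (34.248.16.0 - 34.248.23.255) does not contain 34.248.80.111
  34.250.64.0/18 (34.250.64.0 - 34.250.127.255) does not contain 34.248.80.111
Longest matching prefix is /17 -> next hop R25.

R25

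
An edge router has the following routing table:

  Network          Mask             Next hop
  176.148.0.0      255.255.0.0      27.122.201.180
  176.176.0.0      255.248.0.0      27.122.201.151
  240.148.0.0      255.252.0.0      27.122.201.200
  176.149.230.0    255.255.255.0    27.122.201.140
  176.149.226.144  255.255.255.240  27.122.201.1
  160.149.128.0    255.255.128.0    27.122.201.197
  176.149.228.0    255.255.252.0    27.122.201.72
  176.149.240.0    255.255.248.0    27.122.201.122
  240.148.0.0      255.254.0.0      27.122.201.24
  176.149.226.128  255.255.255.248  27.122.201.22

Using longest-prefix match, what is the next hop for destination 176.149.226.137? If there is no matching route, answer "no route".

no route

No entry's prefix contains 176.149.226.137; there is no default route.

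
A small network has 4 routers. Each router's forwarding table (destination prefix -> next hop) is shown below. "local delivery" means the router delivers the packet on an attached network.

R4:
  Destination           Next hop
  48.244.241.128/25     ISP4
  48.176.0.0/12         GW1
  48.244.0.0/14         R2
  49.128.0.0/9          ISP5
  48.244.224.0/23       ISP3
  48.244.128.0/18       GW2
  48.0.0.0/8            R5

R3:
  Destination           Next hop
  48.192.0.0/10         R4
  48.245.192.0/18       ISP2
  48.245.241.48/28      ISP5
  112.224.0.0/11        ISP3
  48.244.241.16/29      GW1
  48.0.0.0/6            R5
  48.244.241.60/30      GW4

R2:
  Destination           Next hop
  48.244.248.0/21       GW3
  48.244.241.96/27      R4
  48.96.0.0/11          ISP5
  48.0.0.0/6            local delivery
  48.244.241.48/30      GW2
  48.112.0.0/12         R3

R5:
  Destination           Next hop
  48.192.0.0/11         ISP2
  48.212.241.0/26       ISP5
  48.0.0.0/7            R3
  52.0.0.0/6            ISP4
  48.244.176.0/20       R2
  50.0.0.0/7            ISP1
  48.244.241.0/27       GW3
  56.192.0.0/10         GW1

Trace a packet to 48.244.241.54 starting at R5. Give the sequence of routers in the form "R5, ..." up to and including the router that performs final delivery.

R5, R3, R4, R2

At R5: longest match for 48.244.241.54 is 48.0.0.0/7 -> R3
At R3: longest match for 48.244.241.54 is 48.192.0.0/10 -> R4
At R4: longest match for 48.244.241.54 is 48.244.0.0/14 -> R2
At R2: longest match for 48.244.241.54 is 48.0.0.0/6 -> local delivery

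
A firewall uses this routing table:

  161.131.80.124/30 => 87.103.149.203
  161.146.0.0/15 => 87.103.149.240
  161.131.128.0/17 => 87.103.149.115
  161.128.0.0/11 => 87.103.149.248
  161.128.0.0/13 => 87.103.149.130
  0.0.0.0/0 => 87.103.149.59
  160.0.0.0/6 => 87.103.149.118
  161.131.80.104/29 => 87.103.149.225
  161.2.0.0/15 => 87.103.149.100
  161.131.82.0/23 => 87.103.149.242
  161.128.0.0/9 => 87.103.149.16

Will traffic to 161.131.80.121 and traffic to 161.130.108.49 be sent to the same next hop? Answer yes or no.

161.131.80.121: longest match 161.128.0.0/13 -> 87.103.149.130
161.130.108.49: longest match 161.128.0.0/13 -> 87.103.149.130

yes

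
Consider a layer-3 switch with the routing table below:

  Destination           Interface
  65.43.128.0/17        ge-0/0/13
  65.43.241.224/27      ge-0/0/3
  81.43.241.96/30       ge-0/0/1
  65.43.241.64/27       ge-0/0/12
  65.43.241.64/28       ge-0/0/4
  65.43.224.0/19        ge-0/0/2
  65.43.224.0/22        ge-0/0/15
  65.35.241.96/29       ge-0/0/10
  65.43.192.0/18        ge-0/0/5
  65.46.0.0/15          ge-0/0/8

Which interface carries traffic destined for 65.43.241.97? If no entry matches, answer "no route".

Routes whose prefix contains 65.43.241.97:
  65.43.128.0/17 (65.43.128.0 - 65.43.255.255) -> ge-0/0/13
  65.43.192.0/18 (65.43.192.0 - 65.43.255.255) -> ge-0/0/5
  65.43.224.0/19 (65.43.224.0 - 65.43.255.255) -> ge-0/0/2
More-specific entries that do NOT match:
  81.43.241.96/30 (81.43.241.96 - 81.43.241.99) does not contain 65.43.241.97
  65.35.241.96/29 (65.35.241.96 - 65.35.241.103) does not contain 65.43.241.97
  65.43.241.64/28 (65.43.241.64 - 65.43.241.79) does not contain 65.43.241.97
  65.43.241.224/27 (65.43.241.224 - 65.43.241.255) does not contain 65.43.241.97
  65.43.241.64/27 (65.43.241.64 - 65.43.241.95) does not contain 65.43.241.97
  65.43.224.0/22 (65.43.224.0 - 65.43.227.255) does not contain 65.43.241.97
Longest matching prefix is /19 -> interface ge-0/0/2.

ge-0/0/2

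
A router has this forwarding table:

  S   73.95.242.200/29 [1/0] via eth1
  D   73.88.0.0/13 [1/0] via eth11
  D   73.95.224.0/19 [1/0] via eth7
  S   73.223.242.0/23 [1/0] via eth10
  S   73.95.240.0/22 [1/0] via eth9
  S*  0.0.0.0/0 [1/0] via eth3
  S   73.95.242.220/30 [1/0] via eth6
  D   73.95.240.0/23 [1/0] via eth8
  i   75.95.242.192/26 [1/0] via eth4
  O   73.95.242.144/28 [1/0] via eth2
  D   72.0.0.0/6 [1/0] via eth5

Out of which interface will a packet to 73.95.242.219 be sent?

eth9

Routes whose prefix contains 73.95.242.219:
  0.0.0.0/0 (default, matches everything) -> eth3
  72.0.0.0/6 (72.0.0.0 - 75.255.255.255) -> eth5
  73.88.0.0/13 (73.88.0.0 - 73.95.255.255) -> eth11
  73.95.224.0/19 (73.95.224.0 - 73.95.255.255) -> eth7
  73.95.240.0/22 (73.95.240.0 - 73.95.243.255) -> eth9
More-specific entries that do NOT match:
  73.95.242.220/30 (73.95.242.220 - 73.95.242.223) does not contain 73.95.242.219
  73.95.242.200/29 (73.95.242.200 - 73.95.242.207) does not contain 73.95.242.219
  73.95.242.144/28 (73.95.242.144 - 73.95.242.159) does not contain 73.95.242.219
  75.95.242.192/26 (75.95.242.192 - 75.95.242.255) does not contain 73.95.242.219
  73.223.242.0/23 (73.223.242.0 - 73.223.243.255) does not contain 73.95.242.219
  73.95.240.0/23 (73.95.240.0 - 73.95.241.255) does not contain 73.95.242.219
Longest matching prefix is /22 -> interface eth9.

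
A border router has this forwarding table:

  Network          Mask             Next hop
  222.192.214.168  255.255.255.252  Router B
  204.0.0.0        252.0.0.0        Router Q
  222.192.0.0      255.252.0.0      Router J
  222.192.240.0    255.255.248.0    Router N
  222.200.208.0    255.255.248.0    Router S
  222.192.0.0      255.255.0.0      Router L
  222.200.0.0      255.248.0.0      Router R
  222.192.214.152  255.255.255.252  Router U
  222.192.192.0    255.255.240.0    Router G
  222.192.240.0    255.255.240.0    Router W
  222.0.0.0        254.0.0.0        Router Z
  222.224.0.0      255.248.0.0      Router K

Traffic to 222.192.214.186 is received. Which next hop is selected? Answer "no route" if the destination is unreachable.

Routes whose prefix contains 222.192.214.186:
  222.0.0.0/7 (222.0.0.0 - 223.255.255.255) -> Router Z
  222.192.0.0/14 (222.192.0.0 - 222.195.255.255) -> Router J
  222.192.0.0/16 (222.192.0.0 - 222.192.255.255) -> Router L
More-specific entries that do NOT match:
  222.192.214.168/30 (222.192.214.168 - 222.192.214.171) does not contain 222.192.214.186
  222.192.214.152/30 (222.192.214.152 - 222.192.214.155) does not contain 222.192.214.186
  222.192.240.0/21 (222.192.240.0 - 222.192.247.255) does not contain 222.192.214.186
  222.200.208.0/21 (222.200.208.0 - 222.200.215.255) does not contain 222.192.214.186
  222.192.192.0/20 (222.192.192.0 - 222.192.207.255) does not contain 222.192.214.186
  222.192.240.0/20 (222.192.240.0 - 222.192.255.255) does not contain 222.192.214.186
Longest matching prefix is /16 -> next hop Router L.

Router L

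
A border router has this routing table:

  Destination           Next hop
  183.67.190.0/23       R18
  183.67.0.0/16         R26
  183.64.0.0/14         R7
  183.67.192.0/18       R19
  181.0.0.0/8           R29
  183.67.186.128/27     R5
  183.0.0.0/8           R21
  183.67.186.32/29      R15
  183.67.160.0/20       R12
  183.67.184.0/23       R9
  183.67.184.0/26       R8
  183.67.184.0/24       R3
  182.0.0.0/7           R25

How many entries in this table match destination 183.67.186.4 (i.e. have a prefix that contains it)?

4

Prefixes containing 183.67.186.4:
  182.0.0.0/7 (182.0.0.0 - 183.255.255.255)
  183.0.0.0/8 (183.0.0.0 - 183.255.255.255)
  183.64.0.0/14 (183.64.0.0 - 183.67.255.255)
  183.67.0.0/16 (183.67.0.0 - 183.67.255.255)
Total matching entries: 4.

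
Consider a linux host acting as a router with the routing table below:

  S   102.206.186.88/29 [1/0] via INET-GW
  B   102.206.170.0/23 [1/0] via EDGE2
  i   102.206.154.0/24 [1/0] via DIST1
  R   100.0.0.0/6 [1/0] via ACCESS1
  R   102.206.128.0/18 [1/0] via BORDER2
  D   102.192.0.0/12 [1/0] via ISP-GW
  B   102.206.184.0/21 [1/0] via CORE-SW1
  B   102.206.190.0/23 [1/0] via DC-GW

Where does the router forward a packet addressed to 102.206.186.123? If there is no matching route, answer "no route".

CORE-SW1

Routes whose prefix contains 102.206.186.123:
  100.0.0.0/6 (100.0.0.0 - 103.255.255.255) -> ACCESS1
  102.192.0.0/12 (102.192.0.0 - 102.207.255.255) -> ISP-GW
  102.206.128.0/18 (102.206.128.0 - 102.206.191.255) -> BORDER2
  102.206.184.0/21 (102.206.184.0 - 102.206.191.255) -> CORE-SW1
More-specific entries that do NOT match:
  102.206.186.88/29 (102.206.186.88 - 102.206.186.95) does not contain 102.206.186.123
  102.206.154.0/24 (102.206.154.0 - 102.206.154.255) does not contain 102.206.186.123
  102.206.170.0/23 (102.206.170.0 - 102.206.171.255) does not contain 102.206.186.123
  102.206.190.0/23 (102.206.190.0 - 102.206.191.255) does not contain 102.206.186.123
Longest matching prefix is /21 -> next hop CORE-SW1.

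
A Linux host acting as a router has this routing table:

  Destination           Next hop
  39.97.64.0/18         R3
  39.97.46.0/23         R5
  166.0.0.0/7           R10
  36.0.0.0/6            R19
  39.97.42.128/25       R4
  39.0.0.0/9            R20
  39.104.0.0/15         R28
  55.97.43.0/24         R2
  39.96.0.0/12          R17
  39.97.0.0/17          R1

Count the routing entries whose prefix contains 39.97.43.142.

4

Prefixes containing 39.97.43.142:
  36.0.0.0/6 (36.0.0.0 - 39.255.255.255)
  39.0.0.0/9 (39.0.0.0 - 39.127.255.255)
  39.96.0.0/12 (39.96.0.0 - 39.111.255.255)
  39.97.0.0/17 (39.97.0.0 - 39.97.127.255)
Total matching entries: 4.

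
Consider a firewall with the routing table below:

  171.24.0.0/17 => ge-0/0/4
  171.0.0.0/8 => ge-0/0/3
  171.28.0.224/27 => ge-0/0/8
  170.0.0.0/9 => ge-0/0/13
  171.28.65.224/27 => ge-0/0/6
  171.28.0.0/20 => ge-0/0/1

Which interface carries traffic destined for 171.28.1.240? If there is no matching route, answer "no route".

ge-0/0/1

Routes whose prefix contains 171.28.1.240:
  171.0.0.0/8 (171.0.0.0 - 171.255.255.255) -> ge-0/0/3
  171.28.0.0/20 (171.28.0.0 - 171.28.15.255) -> ge-0/0/1
More-specific entries that do NOT match:
  171.28.0.224/27 (171.28.0.224 - 171.28.0.255) does not contain 171.28.1.240
  171.28.65.224/27 (171.28.65.224 - 171.28.65.255) does not contain 171.28.1.240
Longest matching prefix is /20 -> interface ge-0/0/1.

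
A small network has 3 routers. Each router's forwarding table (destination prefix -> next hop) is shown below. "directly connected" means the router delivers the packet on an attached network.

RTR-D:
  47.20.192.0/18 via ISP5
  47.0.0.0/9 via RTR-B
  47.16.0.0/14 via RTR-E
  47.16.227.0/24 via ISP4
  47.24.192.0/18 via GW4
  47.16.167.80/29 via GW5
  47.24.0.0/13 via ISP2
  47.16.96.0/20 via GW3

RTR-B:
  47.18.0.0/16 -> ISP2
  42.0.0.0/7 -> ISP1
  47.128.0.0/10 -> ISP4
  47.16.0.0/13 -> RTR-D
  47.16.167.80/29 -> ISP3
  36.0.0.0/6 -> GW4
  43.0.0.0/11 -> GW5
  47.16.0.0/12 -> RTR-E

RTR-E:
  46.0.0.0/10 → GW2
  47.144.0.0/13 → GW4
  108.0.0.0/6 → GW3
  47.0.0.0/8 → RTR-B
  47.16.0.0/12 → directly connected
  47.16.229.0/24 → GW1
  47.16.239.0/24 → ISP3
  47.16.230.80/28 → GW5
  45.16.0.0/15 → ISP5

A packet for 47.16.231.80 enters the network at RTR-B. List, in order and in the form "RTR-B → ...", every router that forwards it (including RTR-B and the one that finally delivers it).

At RTR-B: longest match for 47.16.231.80 is 47.16.0.0/13 -> RTR-D
At RTR-D: longest match for 47.16.231.80 is 47.16.0.0/14 -> RTR-E
At RTR-E: longest match for 47.16.231.80 is 47.16.0.0/12 -> directly connected

RTR-B → RTR-D → RTR-E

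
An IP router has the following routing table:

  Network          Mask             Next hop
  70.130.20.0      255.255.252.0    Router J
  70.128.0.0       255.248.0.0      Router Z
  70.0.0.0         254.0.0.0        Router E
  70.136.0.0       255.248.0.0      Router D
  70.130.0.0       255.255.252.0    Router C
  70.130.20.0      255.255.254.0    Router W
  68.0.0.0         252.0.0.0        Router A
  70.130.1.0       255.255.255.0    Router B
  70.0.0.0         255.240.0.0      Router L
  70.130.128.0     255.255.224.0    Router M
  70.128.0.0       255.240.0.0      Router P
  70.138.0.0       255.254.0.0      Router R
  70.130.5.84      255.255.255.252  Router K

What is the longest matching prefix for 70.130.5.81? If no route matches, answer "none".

Entries matching 70.130.5.81:
  68.0.0.0/6 (68.0.0.0 - 71.255.255.255)
  70.0.0.0/7 (70.0.0.0 - 71.255.255.255)
  70.128.0.0/12 (70.128.0.0 - 70.143.255.255)
  70.128.0.0/13 (70.128.0.0 - 70.135.255.255)
Most specific is 70.128.0.0/13.

70.128.0.0/13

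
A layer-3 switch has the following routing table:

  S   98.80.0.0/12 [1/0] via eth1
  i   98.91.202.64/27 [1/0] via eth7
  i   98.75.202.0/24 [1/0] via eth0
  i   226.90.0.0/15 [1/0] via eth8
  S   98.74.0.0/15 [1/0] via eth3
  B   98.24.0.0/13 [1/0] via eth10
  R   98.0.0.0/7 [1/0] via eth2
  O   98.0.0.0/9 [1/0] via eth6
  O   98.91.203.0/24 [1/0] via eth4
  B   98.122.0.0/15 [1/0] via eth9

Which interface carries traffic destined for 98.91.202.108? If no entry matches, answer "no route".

Routes whose prefix contains 98.91.202.108:
  98.0.0.0/7 (98.0.0.0 - 99.255.255.255) -> eth2
  98.0.0.0/9 (98.0.0.0 - 98.127.255.255) -> eth6
  98.80.0.0/12 (98.80.0.0 - 98.95.255.255) -> eth1
More-specific entries that do NOT match:
  98.91.202.64/27 (98.91.202.64 - 98.91.202.95) does not contain 98.91.202.108
  98.75.202.0/24 (98.75.202.0 - 98.75.202.255) does not contain 98.91.202.108
  98.91.203.0/24 (98.91.203.0 - 98.91.203.255) does not contain 98.91.202.108
  226.90.0.0/15 (226.90.0.0 - 226.91.255.255) does not contain 98.91.202.108
  98.74.0.0/15 (98.74.0.0 - 98.75.255.255) does not contain 98.91.202.108
  98.122.0.0/15 (98.122.0.0 - 98.123.255.255) does not contain 98.91.202.108
  98.24.0.0/13 (98.24.0.0 - 98.31.255.255) does not contain 98.91.202.108
Longest matching prefix is /12 -> interface eth1.

eth1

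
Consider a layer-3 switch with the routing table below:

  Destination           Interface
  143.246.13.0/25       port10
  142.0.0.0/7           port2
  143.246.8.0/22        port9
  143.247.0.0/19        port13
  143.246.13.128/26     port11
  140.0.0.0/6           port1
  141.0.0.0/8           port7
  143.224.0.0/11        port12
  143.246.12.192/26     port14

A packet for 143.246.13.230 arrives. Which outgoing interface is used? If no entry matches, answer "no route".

port12

Routes whose prefix contains 143.246.13.230:
  140.0.0.0/6 (140.0.0.0 - 143.255.255.255) -> port1
  142.0.0.0/7 (142.0.0.0 - 143.255.255.255) -> port2
  143.224.0.0/11 (143.224.0.0 - 143.255.255.255) -> port12
More-specific entries that do NOT match:
  143.246.13.128/26 (143.246.13.128 - 143.246.13.191) does not contain 143.246.13.230
  143.246.12.192/26 (143.246.12.192 - 143.246.12.255) does not contain 143.246.13.230
  143.246.13.0/25 (143.246.13.0 - 143.246.13.127) does not contain 143.246.13.230
  143.246.8.0/22 (143.246.8.0 - 143.246.11.255) does not contain 143.246.13.230
  143.247.0.0/19 (143.247.0.0 - 143.247.31.255) does not contain 143.246.13.230
Longest matching prefix is /11 -> interface port12.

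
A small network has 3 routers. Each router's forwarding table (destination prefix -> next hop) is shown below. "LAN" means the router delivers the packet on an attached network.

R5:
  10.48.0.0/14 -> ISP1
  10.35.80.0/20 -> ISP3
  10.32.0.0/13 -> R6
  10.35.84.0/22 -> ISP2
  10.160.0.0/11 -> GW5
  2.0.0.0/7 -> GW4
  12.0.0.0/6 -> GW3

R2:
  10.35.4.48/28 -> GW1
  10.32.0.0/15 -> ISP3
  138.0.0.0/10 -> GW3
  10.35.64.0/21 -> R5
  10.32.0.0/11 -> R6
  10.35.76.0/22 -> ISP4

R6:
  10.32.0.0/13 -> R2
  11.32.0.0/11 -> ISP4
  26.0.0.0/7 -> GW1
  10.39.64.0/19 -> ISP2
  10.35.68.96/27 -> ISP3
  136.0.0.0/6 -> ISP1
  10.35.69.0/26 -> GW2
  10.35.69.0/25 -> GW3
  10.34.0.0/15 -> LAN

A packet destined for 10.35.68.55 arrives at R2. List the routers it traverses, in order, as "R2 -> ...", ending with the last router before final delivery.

R2 -> R5 -> R6

At R2: longest match for 10.35.68.55 is 10.35.64.0/21 -> R5
At R5: longest match for 10.35.68.55 is 10.32.0.0/13 -> R6
At R6: longest match for 10.35.68.55 is 10.34.0.0/15 -> LAN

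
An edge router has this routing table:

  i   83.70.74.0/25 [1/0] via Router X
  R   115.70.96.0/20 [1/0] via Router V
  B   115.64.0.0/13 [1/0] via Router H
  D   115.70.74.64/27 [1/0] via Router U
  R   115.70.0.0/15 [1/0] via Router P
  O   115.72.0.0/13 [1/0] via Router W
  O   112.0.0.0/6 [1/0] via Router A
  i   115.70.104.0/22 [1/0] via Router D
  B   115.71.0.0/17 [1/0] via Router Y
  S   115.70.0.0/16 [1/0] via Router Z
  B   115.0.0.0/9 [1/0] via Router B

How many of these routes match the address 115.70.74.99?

Prefixes containing 115.70.74.99:
  112.0.0.0/6 (112.0.0.0 - 115.255.255.255)
  115.0.0.0/9 (115.0.0.0 - 115.127.255.255)
  115.64.0.0/13 (115.64.0.0 - 115.71.255.255)
  115.70.0.0/15 (115.70.0.0 - 115.71.255.255)
  115.70.0.0/16 (115.70.0.0 - 115.70.255.255)
Total matching entries: 5.

5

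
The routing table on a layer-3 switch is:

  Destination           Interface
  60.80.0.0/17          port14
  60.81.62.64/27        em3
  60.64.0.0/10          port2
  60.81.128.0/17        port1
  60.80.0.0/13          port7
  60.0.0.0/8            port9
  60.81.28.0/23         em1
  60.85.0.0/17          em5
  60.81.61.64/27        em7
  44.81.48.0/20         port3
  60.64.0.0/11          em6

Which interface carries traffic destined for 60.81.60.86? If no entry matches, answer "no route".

Routes whose prefix contains 60.81.60.86:
  60.0.0.0/8 (60.0.0.0 - 60.255.255.255) -> port9
  60.64.0.0/10 (60.64.0.0 - 60.127.255.255) -> port2
  60.64.0.0/11 (60.64.0.0 - 60.95.255.255) -> em6
  60.80.0.0/13 (60.80.0.0 - 60.87.255.255) -> port7
More-specific entries that do NOT match:
  60.81.62.64/27 (60.81.62.64 - 60.81.62.95) does not contain 60.81.60.86
  60.81.61.64/27 (60.81.61.64 - 60.81.61.95) does not contain 60.81.60.86
  60.81.28.0/23 (60.81.28.0 - 60.81.29.255) does not contain 60.81.60.86
  44.81.48.0/20 (44.81.48.0 - 44.81.63.255) does not contain 60.81.60.86
  60.80.0.0/17 (60.80.0.0 - 60.80.127.255) does not contain 60.81.60.86
  60.81.128.0/17 (60.81.128.0 - 60.81.255.255) does not contain 60.81.60.86
  60.85.0.0/17 (60.85.0.0 - 60.85.127.255) does not contain 60.81.60.86
Longest matching prefix is /13 -> interface port7.

port7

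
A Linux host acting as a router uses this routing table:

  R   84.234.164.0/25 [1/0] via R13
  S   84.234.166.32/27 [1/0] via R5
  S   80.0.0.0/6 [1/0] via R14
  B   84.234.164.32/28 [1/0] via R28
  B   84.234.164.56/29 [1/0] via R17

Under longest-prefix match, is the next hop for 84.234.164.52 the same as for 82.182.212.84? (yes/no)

no

84.234.164.52: longest match 84.234.164.0/25 -> R13
82.182.212.84: longest match 80.0.0.0/6 -> R14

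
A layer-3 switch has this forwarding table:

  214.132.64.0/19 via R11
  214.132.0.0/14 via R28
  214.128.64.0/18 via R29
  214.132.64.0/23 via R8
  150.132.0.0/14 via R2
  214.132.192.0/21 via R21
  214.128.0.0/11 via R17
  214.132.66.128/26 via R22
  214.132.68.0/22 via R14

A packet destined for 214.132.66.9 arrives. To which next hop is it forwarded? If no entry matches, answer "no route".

R11

Routes whose prefix contains 214.132.66.9:
  214.128.0.0/11 (214.128.0.0 - 214.159.255.255) -> R17
  214.132.0.0/14 (214.132.0.0 - 214.135.255.255) -> R28
  214.132.64.0/19 (214.132.64.0 - 214.132.95.255) -> R11
More-specific entries that do NOT match:
  214.132.66.128/26 (214.132.66.128 - 214.132.66.191) does not contain 214.132.66.9
  214.132.64.0/23 (214.132.64.0 - 214.132.65.255) does not contain 214.132.66.9
  214.132.68.0/22 (214.132.68.0 - 214.132.71.255) does not contain 214.132.66.9
  214.132.192.0/21 (214.132.192.0 - 214.132.199.255) does not contain 214.132.66.9
Longest matching prefix is /19 -> next hop R11.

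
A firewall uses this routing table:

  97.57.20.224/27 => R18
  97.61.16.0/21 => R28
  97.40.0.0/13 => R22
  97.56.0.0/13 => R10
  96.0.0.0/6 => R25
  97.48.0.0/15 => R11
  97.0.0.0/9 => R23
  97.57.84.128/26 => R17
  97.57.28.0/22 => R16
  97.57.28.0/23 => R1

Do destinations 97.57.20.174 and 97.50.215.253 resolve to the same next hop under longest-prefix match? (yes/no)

no

97.57.20.174: longest match 97.56.0.0/13 -> R10
97.50.215.253: longest match 97.0.0.0/9 -> R23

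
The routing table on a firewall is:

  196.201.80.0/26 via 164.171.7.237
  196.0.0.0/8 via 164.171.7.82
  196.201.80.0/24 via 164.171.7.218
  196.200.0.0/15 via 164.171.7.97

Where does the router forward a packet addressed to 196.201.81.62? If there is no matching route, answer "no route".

Routes whose prefix contains 196.201.81.62:
  196.0.0.0/8 (196.0.0.0 - 196.255.255.255) -> 164.171.7.82
  196.200.0.0/15 (196.200.0.0 - 196.201.255.255) -> 164.171.7.97
More-specific entries that do NOT match:
  196.201.80.0/26 (196.201.80.0 - 196.201.80.63) does not contain 196.201.81.62
  196.201.80.0/24 (196.201.80.0 - 196.201.80.255) does not contain 196.201.81.62
Longest matching prefix is /15 -> next hop 164.171.7.97.

164.171.7.97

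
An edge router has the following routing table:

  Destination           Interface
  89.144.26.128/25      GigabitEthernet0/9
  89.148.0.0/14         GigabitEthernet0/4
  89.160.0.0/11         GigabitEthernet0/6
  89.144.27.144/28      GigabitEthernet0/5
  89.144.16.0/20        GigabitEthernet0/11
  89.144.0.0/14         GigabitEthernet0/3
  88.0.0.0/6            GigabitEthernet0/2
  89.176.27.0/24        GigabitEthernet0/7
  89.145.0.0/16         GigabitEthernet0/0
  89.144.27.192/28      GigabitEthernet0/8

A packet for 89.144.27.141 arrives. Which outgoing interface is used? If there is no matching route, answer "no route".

Routes whose prefix contains 89.144.27.141:
  88.0.0.0/6 (88.0.0.0 - 91.255.255.255) -> GigabitEthernet0/2
  89.144.0.0/14 (89.144.0.0 - 89.147.255.255) -> GigabitEthernet0/3
  89.144.16.0/20 (89.144.16.0 - 89.144.31.255) -> GigabitEthernet0/11
More-specific entries that do NOT match:
  89.144.27.144/28 (89.144.27.144 - 89.144.27.159) does not contain 89.144.27.141
  89.144.27.192/28 (89.144.27.192 - 89.144.27.207) does not contain 89.144.27.141
  89.144.26.128/25 (89.144.26.128 - 89.144.26.255) does not contain 89.144.27.141
  89.176.27.0/24 (89.176.27.0 - 89.176.27.255) does not contain 89.144.27.141
Longest matching prefix is /20 -> interface GigabitEthernet0/11.

GigabitEthernet0/11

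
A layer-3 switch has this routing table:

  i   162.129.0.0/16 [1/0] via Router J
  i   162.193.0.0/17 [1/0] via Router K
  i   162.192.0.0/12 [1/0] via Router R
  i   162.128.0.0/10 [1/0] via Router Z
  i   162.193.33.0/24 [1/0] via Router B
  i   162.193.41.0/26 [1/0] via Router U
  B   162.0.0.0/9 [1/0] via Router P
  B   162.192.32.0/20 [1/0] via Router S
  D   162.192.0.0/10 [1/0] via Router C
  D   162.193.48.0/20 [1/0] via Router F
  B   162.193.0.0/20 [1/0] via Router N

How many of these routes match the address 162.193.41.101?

Prefixes containing 162.193.41.101:
  162.192.0.0/10 (162.192.0.0 - 162.255.255.255)
  162.192.0.0/12 (162.192.0.0 - 162.207.255.255)
  162.193.0.0/17 (162.193.0.0 - 162.193.127.255)
Total matching entries: 3.

3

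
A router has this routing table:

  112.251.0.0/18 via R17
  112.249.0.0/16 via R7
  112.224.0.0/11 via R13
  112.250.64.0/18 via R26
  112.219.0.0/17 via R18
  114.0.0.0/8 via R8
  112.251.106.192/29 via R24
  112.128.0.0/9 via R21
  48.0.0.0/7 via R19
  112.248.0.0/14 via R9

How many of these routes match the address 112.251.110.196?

3

Prefixes containing 112.251.110.196:
  112.128.0.0/9 (112.128.0.0 - 112.255.255.255)
  112.224.0.0/11 (112.224.0.0 - 112.255.255.255)
  112.248.0.0/14 (112.248.0.0 - 112.251.255.255)
Total matching entries: 3.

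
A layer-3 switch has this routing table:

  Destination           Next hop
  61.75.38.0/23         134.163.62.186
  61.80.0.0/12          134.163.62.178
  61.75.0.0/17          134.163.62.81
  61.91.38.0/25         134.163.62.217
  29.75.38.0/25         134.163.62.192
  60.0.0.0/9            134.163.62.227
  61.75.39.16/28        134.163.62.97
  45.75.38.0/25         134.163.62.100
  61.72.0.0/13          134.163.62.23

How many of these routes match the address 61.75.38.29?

Prefixes containing 61.75.38.29:
  61.72.0.0/13 (61.72.0.0 - 61.79.255.255)
  61.75.0.0/17 (61.75.0.0 - 61.75.127.255)
  61.75.38.0/23 (61.75.38.0 - 61.75.39.255)
Total matching entries: 3.

3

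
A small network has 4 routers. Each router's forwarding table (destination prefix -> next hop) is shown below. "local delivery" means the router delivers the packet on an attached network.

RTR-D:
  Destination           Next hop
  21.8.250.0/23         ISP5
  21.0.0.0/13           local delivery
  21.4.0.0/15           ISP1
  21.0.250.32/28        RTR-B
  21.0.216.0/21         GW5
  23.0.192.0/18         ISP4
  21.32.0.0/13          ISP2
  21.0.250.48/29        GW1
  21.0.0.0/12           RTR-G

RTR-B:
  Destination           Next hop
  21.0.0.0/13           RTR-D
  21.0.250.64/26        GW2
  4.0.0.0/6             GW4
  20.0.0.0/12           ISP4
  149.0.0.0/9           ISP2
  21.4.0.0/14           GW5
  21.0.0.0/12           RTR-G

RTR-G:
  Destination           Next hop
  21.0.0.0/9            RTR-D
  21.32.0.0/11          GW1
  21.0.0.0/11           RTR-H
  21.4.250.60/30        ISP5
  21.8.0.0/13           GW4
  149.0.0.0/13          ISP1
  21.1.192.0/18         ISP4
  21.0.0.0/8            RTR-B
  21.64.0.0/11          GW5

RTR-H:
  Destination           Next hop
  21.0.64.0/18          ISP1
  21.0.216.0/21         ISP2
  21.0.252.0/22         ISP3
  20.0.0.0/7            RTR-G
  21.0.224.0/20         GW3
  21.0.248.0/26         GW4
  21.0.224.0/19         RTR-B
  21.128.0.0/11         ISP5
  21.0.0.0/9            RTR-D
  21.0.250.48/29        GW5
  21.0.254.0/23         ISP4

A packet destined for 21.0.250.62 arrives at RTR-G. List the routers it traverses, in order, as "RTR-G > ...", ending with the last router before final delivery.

RTR-G > RTR-H > RTR-B > RTR-D

At RTR-G: longest match for 21.0.250.62 is 21.0.0.0/11 -> RTR-H
At RTR-H: longest match for 21.0.250.62 is 21.0.224.0/19 -> RTR-B
At RTR-B: longest match for 21.0.250.62 is 21.0.0.0/13 -> RTR-D
At RTR-D: longest match for 21.0.250.62 is 21.0.0.0/13 -> local delivery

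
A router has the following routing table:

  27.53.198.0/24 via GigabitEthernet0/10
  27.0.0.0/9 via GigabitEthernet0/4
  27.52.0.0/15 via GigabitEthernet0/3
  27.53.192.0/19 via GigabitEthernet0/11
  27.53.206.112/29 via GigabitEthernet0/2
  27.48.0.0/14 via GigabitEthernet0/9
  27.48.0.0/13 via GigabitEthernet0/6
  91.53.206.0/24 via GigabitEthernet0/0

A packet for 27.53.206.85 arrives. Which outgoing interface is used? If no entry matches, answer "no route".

GigabitEthernet0/11

Routes whose prefix contains 27.53.206.85:
  27.0.0.0/9 (27.0.0.0 - 27.127.255.255) -> GigabitEthernet0/4
  27.48.0.0/13 (27.48.0.0 - 27.55.255.255) -> GigabitEthernet0/6
  27.52.0.0/15 (27.52.0.0 - 27.53.255.255) -> GigabitEthernet0/3
  27.53.192.0/19 (27.53.192.0 - 27.53.223.255) -> GigabitEthernet0/11
More-specific entries that do NOT match:
  27.53.206.112/29 (27.53.206.112 - 27.53.206.119) does not contain 27.53.206.85
  27.53.198.0/24 (27.53.198.0 - 27.53.198.255) does not contain 27.53.206.85
  91.53.206.0/24 (91.53.206.0 - 91.53.206.255) does not contain 27.53.206.85
Longest matching prefix is /19 -> interface GigabitEthernet0/11.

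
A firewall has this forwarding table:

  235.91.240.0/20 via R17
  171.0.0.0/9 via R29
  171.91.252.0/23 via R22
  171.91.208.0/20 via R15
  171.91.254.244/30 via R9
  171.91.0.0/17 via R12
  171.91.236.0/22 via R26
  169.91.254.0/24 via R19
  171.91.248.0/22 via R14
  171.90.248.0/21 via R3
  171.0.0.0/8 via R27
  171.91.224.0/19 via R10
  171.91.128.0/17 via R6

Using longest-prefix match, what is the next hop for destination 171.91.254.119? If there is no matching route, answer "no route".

Routes whose prefix contains 171.91.254.119:
  171.0.0.0/8 (171.0.0.0 - 171.255.255.255) -> R27
  171.0.0.0/9 (171.0.0.0 - 171.127.255.255) -> R29
  171.91.128.0/17 (171.91.128.0 - 171.91.255.255) -> R6
  171.91.224.0/19 (171.91.224.0 - 171.91.255.255) -> R10
More-specific entries that do NOT match:
  171.91.254.244/30 (171.91.254.244 - 171.91.254.247) does not contain 171.91.254.119
  169.91.254.0/24 (169.91.254.0 - 169.91.254.255) does not contain 171.91.254.119
  171.91.252.0/23 (171.91.252.0 - 171.91.253.255) does not contain 171.91.254.119
  171.91.236.0/22 (171.91.236.0 - 171.91.239.255) does not contain 171.91.254.119
  171.91.248.0/22 (171.91.248.0 - 171.91.251.255) does not contain 171.91.254.119
  171.90.248.0/21 (171.90.248.0 - 171.90.255.255) does not contain 171.91.254.119
  235.91.240.0/20 (235.91.240.0 - 235.91.255.255) does not contain 171.91.254.119
  171.91.208.0/20 (171.91.208.0 - 171.91.223.255) does not contain 171.91.254.119
Longest matching prefix is /19 -> next hop R10.

R10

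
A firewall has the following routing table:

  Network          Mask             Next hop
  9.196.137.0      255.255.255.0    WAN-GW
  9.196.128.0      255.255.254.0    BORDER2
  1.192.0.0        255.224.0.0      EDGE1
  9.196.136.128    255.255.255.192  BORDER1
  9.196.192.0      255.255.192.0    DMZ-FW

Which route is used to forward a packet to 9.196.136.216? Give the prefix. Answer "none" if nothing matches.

9.196.136.216 is outside every listed prefix and there is no default route.

none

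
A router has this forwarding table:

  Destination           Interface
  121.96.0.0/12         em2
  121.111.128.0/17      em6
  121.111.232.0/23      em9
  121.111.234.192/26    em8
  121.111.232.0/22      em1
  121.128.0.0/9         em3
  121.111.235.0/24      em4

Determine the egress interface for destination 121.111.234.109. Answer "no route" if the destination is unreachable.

Routes whose prefix contains 121.111.234.109:
  121.96.0.0/12 (121.96.0.0 - 121.111.255.255) -> em2
  121.111.128.0/17 (121.111.128.0 - 121.111.255.255) -> em6
  121.111.232.0/22 (121.111.232.0 - 121.111.235.255) -> em1
More-specific entries that do NOT match:
  121.111.234.192/26 (121.111.234.192 - 121.111.234.255) does not contain 121.111.234.109
  121.111.235.0/24 (121.111.235.0 - 121.111.235.255) does not contain 121.111.234.109
  121.111.232.0/23 (121.111.232.0 - 121.111.233.255) does not contain 121.111.234.109
Longest matching prefix is /22 -> interface em1.

em1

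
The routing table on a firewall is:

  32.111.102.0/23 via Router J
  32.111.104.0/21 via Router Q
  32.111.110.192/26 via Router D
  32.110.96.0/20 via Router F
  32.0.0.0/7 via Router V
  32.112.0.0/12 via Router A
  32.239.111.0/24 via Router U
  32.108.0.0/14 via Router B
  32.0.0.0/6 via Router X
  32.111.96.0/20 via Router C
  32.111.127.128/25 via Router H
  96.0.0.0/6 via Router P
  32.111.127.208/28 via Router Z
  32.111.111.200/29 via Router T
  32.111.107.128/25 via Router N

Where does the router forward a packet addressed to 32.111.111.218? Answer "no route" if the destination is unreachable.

Routes whose prefix contains 32.111.111.218:
  32.0.0.0/6 (32.0.0.0 - 35.255.255.255) -> Router X
  32.0.0.0/7 (32.0.0.0 - 33.255.255.255) -> Router V
  32.108.0.0/14 (32.108.0.0 - 32.111.255.255) -> Router B
  32.111.96.0/20 (32.111.96.0 - 32.111.111.255) -> Router C
  32.111.104.0/21 (32.111.104.0 - 32.111.111.255) -> Router Q
More-specific entries that do NOT match:
  32.111.111.200/29 (32.111.111.200 - 32.111.111.207) does not contain 32.111.111.218
  32.111.127.208/28 (32.111.127.208 - 32.111.127.223) does not contain 32.111.111.218
  32.111.110.192/26 (32.111.110.192 - 32.111.110.255) does not contain 32.111.111.218
  32.111.127.128/25 (32.111.127.128 - 32.111.127.255) does not contain 32.111.111.218
  32.111.107.128/25 (32.111.107.128 - 32.111.107.255) does not contain 32.111.111.218
  32.239.111.0/24 (32.239.111.0 - 32.239.111.255) does not contain 32.111.111.218
  32.111.102.0/23 (32.111.102.0 - 32.111.103.255) does not contain 32.111.111.218
Longest matching prefix is /21 -> next hop Router Q.

Router Q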